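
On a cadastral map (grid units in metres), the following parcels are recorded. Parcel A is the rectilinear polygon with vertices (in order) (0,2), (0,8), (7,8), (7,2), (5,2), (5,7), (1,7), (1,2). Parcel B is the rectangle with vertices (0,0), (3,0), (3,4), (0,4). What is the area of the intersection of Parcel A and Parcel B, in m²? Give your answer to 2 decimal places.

2.00

The intersection is the polygon with vertices (0,4), (1,4), (1,2), (0,2).
By the shoelace formula its area is 2.00.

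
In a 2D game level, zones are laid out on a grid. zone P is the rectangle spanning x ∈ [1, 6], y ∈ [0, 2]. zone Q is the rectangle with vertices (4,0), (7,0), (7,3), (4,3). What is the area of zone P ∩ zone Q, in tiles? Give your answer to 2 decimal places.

|zone P∩zone Q|: x∈[4,6], y∈[0,2] → 2·2 = 4.

4.00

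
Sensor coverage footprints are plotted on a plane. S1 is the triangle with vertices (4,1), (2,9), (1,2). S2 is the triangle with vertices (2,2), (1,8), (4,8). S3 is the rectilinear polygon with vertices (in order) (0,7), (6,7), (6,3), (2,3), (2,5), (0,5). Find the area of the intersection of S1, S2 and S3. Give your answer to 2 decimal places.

3.68

The intersection is the polygon with vertices (2.333,3), (2,3), (2,5), (1.5,5), (1.462,5.231), (1.714,7), (2.5,7), (3,5).
By the shoelace formula its area is 3.68.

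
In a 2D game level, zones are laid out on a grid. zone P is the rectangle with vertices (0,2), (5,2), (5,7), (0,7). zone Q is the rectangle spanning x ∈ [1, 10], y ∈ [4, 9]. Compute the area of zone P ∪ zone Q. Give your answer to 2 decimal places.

58.00

By inclusion–exclusion:
Individual areas: |zone P| = 25, |zone Q| = 45.
|zone P∩zone Q|: x∈[1,5], y∈[4,7] → 4·3 = 12.
|zone P ∪ zone Q| = 70 − 12 = 58.00.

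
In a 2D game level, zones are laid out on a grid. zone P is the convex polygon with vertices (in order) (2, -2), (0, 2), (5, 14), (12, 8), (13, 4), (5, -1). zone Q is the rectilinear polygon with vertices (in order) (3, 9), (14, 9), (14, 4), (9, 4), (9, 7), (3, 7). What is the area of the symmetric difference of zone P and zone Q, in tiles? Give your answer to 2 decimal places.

95.67

|zone P| = 115.5, |zone Q| = 37, |zone P∩zone Q| = 28.4167.
|zone P △ zone Q| = |zone P| + |zone Q| − 2·|zone P∩zone Q| = 115.5 + 37 − 56.8333 = 95.67.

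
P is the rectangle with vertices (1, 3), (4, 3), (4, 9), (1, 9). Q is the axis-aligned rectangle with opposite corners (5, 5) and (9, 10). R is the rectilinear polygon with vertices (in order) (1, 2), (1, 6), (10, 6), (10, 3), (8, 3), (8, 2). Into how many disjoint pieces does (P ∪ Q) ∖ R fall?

(P ∪ Q) ∖ R splits into 2 disjoint pieces (area 9, area 16).

2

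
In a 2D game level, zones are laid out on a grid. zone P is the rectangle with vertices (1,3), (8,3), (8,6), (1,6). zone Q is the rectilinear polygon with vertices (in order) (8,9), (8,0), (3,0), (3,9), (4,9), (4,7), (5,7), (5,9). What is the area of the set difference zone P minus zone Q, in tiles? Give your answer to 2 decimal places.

6.00

|zone P| = 21, |zone P∩zone Q| = 15.
|zone P ∖ zone Q| = |zone P| − |zone P∩zone Q| = 21 − 15 = 6.00.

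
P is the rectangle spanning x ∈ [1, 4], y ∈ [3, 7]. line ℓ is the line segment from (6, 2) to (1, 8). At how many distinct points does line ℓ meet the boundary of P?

The segment meets the boundary at (1.833,7), (4,4.4).

2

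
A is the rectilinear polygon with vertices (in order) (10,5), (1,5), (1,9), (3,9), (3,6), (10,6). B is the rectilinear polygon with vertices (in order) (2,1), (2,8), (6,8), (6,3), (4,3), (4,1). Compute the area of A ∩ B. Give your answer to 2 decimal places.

The intersection is the polygon with vertices (2,5), (2,8), (3,8), (3,6), (6,6), (6,5).
By the shoelace formula its area is 6.00.

6.00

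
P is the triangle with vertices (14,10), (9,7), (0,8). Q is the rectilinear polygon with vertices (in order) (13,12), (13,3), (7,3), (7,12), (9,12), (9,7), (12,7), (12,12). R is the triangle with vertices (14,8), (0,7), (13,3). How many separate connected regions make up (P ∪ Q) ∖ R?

(P ∪ Q) ∖ R splits into 2 disjoint pieces (area 23.6128, area 5.5385).

2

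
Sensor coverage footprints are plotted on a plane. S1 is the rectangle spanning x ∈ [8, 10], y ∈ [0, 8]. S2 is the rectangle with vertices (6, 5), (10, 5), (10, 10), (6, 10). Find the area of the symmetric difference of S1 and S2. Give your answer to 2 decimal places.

24.00

|S1∩S2|: x∈[8,10], y∈[5,8] → 2·3 = 6.
|S1 △ S2| = |S1| + |S2| − 2·|S1∩S2| = 16 + 20 − 12 = 24.00.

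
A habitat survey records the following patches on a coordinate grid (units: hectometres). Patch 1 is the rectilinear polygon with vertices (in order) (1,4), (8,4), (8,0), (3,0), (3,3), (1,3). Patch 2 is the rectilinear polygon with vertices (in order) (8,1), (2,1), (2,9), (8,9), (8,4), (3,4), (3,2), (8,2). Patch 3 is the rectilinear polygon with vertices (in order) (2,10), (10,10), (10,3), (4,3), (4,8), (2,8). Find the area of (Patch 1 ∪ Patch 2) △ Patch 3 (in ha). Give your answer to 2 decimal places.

|Patch 1 ∪ Patch 2| = 54.
|(Patch 1 ∪ Patch 2) ∩ Patch 3| = 26.
|(Patch 1 ∪ Patch 2) △ Patch 3| = 54 + 46 − 52 = 48.00.

48.00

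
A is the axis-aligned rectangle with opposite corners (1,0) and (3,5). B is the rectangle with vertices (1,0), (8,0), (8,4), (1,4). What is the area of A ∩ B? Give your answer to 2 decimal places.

|A∩B|: x∈[1,3], y∈[0,4] → 2·4 = 8.

8.00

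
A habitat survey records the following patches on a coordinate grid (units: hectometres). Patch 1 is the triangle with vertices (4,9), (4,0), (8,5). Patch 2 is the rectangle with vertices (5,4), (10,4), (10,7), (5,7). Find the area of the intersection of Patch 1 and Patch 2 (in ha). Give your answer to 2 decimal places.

The intersection is the polygon with vertices (8,5), (7.2,4), (5,4), (5,7), (6,7).
By the shoelace formula its area is 6.60.

6.60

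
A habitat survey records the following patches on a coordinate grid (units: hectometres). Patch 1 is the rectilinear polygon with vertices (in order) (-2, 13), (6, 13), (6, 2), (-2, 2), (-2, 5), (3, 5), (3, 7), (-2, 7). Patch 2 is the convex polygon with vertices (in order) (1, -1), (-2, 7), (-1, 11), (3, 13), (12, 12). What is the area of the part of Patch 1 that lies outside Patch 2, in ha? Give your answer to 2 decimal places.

|Patch 1| = 78, |Patch 1∩Patch 2| = 61.9821.
|Patch 1 ∖ Patch 2| = |Patch 1| − |Patch 1∩Patch 2| = 78 − 61.9821 = 16.02.

16.02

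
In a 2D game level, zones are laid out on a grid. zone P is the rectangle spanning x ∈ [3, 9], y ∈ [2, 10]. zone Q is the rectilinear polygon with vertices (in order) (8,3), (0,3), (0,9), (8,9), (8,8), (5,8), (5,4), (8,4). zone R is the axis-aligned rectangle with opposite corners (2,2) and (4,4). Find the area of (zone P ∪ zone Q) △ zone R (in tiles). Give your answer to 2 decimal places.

|zone P ∪ zone Q| = 66.
|(zone P ∪ zone Q) ∩ zone R| = 3.
|(zone P ∪ zone Q) △ zone R| = 66 + 4 − 6 = 64.00.

64.00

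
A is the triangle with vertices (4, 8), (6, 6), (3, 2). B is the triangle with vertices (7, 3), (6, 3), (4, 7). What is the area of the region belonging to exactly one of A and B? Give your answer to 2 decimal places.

7.99

|A| = 7, |B| = 2, |A∩B| = 0.5042.
|A △ B| = |A| + |B| − 2·|A∩B| = 7 + 2 − 1.0083 = 7.99.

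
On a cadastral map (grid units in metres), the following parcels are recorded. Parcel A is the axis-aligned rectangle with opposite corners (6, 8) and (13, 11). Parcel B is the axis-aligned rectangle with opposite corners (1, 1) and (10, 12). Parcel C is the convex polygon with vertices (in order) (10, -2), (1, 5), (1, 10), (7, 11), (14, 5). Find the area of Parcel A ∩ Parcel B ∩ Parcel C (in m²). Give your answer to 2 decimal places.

8.06

The intersection is the polygon with vertices (6,10.833), (7,11), (10,8.429), (10,8), (6,8).
By the shoelace formula its area is 8.06.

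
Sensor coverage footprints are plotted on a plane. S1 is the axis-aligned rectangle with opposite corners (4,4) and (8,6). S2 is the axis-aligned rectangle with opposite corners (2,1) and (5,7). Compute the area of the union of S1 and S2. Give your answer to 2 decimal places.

24.00

By inclusion–exclusion:
Individual areas: |S1| = 8, |S2| = 18.
|S1∩S2|: x∈[4,5], y∈[4,6] → 1·2 = 2.
|S1 ∪ S2| = 26 − 2 = 24.00.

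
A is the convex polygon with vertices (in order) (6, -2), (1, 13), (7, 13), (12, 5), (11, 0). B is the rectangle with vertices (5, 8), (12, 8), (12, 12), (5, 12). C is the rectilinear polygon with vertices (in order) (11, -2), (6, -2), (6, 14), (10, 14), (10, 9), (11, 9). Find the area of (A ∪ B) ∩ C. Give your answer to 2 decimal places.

62.70

|A ∪ B| = 110.5.
|(A ∪ B) ∩ C| = 62.70.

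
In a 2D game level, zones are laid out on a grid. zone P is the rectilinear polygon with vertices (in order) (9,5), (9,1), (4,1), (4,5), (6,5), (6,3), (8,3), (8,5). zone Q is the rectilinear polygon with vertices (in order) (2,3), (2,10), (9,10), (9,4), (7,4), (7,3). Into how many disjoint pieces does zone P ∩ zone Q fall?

2

zone P ∩ zone Q splits into 2 disjoint pieces (area 1, area 4).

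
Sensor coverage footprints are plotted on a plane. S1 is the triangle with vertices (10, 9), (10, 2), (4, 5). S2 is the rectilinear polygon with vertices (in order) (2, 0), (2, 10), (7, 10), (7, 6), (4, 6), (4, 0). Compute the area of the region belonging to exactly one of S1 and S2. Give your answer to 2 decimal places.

51.50

|S1| = 21, |S2| = 32, |S1∩S2| = 0.75.
|S1 △ S2| = |S1| + |S2| − 2·|S1∩S2| = 21 + 32 − 1.5 = 51.50.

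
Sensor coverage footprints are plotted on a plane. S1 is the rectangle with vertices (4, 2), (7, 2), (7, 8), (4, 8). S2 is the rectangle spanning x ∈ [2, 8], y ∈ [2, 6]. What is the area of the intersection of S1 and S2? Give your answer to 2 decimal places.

|S1∩S2|: x∈[4,7], y∈[2,6] → 3·4 = 12.

12.00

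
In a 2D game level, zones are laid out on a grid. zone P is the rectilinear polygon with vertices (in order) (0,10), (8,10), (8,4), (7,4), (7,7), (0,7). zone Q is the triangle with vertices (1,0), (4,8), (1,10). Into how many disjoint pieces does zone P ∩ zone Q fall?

zone P ∩ zone Q is a single connected region.

1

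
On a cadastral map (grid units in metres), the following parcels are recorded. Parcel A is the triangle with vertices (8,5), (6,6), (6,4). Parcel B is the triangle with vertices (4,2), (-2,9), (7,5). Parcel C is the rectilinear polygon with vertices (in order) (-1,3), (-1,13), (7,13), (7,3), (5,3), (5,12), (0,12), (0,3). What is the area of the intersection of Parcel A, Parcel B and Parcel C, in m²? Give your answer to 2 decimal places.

The intersection is the polygon with vertices (7,5), (6,4), (6,5.444).
By the shoelace formula its area is 0.72.

0.72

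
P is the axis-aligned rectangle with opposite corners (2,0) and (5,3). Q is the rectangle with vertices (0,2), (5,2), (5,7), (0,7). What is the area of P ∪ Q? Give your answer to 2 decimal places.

31.00

By inclusion–exclusion:
Individual areas: |P| = 9, |Q| = 25.
|P∩Q|: x∈[2,5], y∈[2,3] → 3·1 = 3.
|P ∪ Q| = 34 − 3 = 31.00.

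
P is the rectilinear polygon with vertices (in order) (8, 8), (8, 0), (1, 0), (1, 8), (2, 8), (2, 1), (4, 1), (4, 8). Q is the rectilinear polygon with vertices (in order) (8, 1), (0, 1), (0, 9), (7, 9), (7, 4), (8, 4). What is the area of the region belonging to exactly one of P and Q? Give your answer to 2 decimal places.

39.00

|P| = 42, |Q| = 59, |P∩Q| = 31.
|P △ Q| = |P| + |Q| − 2·|P∩Q| = 42 + 59 − 62 = 39.00.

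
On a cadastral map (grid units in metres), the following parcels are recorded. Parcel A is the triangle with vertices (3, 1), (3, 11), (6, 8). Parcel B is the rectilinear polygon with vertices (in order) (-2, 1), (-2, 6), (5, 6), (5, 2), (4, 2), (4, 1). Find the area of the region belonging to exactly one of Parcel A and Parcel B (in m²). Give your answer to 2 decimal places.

38.33

|Parcel A| = 15, |Parcel B| = 34, |Parcel A∩Parcel B| = 5.3333.
|Parcel A △ Parcel B| = |Parcel A| + |Parcel B| − 2·|Parcel A∩Parcel B| = 15 + 34 − 10.6667 = 38.33.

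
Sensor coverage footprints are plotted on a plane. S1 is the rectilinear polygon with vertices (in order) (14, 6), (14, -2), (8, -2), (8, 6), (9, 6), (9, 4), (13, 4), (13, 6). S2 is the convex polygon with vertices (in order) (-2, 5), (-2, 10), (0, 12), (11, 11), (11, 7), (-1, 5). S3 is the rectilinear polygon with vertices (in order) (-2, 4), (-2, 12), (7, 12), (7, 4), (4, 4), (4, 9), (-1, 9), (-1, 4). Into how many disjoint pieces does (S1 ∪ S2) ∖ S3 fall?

(S1 ∪ S2) ∖ S3 splits into 3 disjoint pieces (area 40, area 18.0606, area 17.9167).

3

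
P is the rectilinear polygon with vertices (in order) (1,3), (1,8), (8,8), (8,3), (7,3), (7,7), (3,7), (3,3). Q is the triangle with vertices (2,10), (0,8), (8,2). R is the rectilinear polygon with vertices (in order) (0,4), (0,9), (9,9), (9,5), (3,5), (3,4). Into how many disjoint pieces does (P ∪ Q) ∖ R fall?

3

(P ∪ Q) ∖ R splits into 3 disjoint pieces (area 0.875, area 4.5833, area 2).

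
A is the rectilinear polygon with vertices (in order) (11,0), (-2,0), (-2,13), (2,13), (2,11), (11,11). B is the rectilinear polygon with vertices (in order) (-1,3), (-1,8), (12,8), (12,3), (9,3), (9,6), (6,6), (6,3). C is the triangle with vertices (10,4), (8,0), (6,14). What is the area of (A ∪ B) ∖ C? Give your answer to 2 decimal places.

|A ∪ B| = 156.
|(A ∪ B) ∩ C| = 16.8429.
|(A ∪ B) ∖ C| = 156 − 16.8429 = 139.16.

139.16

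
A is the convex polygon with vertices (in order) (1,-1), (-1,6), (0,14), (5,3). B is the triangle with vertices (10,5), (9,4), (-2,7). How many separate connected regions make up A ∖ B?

A ∖ B splits into 2 disjoint pieces (area 25.2884, area 16.5166).

2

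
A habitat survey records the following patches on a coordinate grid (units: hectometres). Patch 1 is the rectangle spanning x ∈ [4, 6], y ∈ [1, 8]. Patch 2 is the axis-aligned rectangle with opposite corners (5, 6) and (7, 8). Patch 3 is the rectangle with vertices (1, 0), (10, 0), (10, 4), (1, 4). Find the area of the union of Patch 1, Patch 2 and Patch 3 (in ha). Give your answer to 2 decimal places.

By inclusion–exclusion:
Individual areas: |Patch 1| = 14, |Patch 2| = 4, |Patch 3| = 36.
|Patch 1∩Patch 2|: x∈[5,6], y∈[6,8] → 1·2 = 2.
|Patch 1∩Patch 3|: x∈[4,6], y∈[1,4] → 2·3 = 6.
|Patch 2∩Patch 3| = 0 (no overlap).
|Patch 1∩Patch 2∩Patch 3| = 0.
|Patch 1 ∪ Patch 2 ∪ Patch 3| = 54 − 8 + 0 = 46.00.

46.00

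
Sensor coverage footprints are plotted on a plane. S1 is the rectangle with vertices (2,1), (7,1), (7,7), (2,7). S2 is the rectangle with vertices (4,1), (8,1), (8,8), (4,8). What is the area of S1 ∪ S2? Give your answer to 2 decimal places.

40.00

By inclusion–exclusion:
Individual areas: |S1| = 30, |S2| = 28.
|S1∩S2|: x∈[4,7], y∈[1,7] → 3·6 = 18.
|S1 ∪ S2| = 58 − 18 = 40.00.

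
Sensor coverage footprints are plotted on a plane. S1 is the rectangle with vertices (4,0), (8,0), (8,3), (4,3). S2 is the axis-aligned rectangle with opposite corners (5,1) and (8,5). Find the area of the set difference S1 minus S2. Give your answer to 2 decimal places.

|S1∩S2|: x∈[5,8], y∈[1,3] → 3·2 = 6.
|S1| = 12.
|S1 ∖ S2| = |S1| − |S1∩S2| = 12 − 6 = 6.00.

6.00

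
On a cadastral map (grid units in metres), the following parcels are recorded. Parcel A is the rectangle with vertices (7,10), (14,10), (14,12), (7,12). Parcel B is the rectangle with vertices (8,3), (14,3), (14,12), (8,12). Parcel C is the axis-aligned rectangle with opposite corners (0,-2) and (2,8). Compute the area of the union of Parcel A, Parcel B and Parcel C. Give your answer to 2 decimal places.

By inclusion–exclusion:
Individual areas: |Parcel A| = 14, |Parcel B| = 54, |Parcel C| = 20.
|Parcel A∩Parcel B|: x∈[8,14], y∈[10,12] → 6·2 = 12.
|Parcel A∩Parcel C| = 0 (no overlap).
|Parcel B∩Parcel C| = 0 (no overlap).
|Parcel A∩Parcel B∩Parcel C| = 0.
|Parcel A ∪ Parcel B ∪ Parcel C| = 88 − 12 + 0 = 76.00.

76.00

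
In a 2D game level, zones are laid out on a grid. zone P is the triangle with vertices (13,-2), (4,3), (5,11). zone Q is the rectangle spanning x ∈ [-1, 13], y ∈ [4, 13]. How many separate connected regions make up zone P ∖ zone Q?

zone P ∖ zone Q is a single connected region.

1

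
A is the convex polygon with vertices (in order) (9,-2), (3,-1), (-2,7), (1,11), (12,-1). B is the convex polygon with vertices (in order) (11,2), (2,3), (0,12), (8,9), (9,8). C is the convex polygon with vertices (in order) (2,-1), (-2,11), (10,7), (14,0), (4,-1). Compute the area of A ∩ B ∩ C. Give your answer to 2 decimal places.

The intersection is the polygon with vertices (9.052,2.216), (2,3), (0.4,10.2), (0.4,10.2), (2.32,9.56).
By the shoelace formula its area is 29.65.

29.65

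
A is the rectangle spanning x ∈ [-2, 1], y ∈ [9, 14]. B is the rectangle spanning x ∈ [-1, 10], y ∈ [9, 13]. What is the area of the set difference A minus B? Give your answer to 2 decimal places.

7.00

|A∩B|: x∈[-1,1], y∈[9,13] → 2·4 = 8.
|A| = 15.
|A ∖ B| = |A| − |A∩B| = 15 − 8 = 7.00.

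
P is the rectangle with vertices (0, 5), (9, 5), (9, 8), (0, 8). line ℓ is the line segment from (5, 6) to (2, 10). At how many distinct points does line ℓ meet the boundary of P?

The segment meets the boundary at (3.5,8).

1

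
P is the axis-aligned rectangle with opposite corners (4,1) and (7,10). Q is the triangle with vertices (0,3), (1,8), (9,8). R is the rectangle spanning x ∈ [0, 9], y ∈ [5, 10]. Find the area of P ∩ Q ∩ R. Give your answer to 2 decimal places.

The intersection is the polygon with vertices (4,5.222), (4,8), (7,8), (7,6.889).
By the shoelace formula its area is 5.83.

5.83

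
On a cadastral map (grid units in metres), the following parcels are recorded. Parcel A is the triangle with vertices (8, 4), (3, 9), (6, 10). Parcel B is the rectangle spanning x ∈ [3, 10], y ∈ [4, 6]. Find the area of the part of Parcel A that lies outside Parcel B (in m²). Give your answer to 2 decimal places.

8.67

|Parcel A| = 10, |Parcel A∩Parcel B| = 1.3333.
|Parcel A ∖ Parcel B| = |Parcel A| − |Parcel A∩Parcel B| = 10 − 1.3333 = 8.67.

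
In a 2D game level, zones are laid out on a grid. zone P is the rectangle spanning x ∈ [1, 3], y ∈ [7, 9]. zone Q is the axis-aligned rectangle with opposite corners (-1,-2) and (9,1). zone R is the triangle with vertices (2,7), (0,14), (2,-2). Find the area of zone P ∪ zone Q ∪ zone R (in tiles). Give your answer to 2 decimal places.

41.01

By inclusion–exclusion:
Individual areas: |zone P| = 4, |zone Q| = 30, |zone R| = 9.
|zone P∩zone Q| = 0 (no overlap).
|zone P∩zone R| = 1.4286.
|zone Q∩zone R| = 0.5625.
|zone P∩zone Q∩zone R| = 0.
|zone P ∪ zone Q ∪ zone R| = 43 − 1.9911 + 0 = 41.01.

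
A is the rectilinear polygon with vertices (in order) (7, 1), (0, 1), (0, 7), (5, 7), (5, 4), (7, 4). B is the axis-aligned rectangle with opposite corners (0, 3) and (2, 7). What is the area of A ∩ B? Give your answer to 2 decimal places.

8.00

The intersection is the polygon with vertices (0,7), (2,7), (2,3), (0,3).
By the shoelace formula its area is 8.00.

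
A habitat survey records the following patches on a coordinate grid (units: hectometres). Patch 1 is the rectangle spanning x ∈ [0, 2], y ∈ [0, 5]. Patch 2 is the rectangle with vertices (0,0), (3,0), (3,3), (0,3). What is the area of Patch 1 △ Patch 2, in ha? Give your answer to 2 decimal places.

7.00

|Patch 1∩Patch 2|: x∈[0,2], y∈[0,3] → 2·3 = 6.
|Patch 1 △ Patch 2| = |Patch 1| + |Patch 2| − 2·|Patch 1∩Patch 2| = 10 + 9 − 12 = 7.00.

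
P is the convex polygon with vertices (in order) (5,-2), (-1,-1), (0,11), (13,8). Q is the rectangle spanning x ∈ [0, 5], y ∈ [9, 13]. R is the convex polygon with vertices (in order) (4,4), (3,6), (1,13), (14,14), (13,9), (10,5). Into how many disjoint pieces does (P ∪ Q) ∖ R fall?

1

(P ∪ Q) ∖ R is a single connected region.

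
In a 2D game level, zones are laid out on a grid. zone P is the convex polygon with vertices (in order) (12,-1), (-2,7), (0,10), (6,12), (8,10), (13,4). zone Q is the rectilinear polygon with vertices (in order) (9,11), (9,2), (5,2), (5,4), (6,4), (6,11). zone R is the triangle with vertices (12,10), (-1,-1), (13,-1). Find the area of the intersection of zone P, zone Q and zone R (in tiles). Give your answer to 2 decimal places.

The intersection is the polygon with vertices (5,4), (6,4), (6,4.923), (9,7.462), (9,2), (6.75,2), (5,3).
By the shoelace formula its area is 13.70.

13.70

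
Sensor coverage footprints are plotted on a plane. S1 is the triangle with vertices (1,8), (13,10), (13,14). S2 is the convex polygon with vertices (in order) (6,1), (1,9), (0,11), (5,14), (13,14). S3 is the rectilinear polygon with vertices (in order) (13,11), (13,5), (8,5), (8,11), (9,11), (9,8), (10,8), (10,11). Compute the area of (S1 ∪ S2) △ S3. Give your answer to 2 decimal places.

98.83

|S1 ∪ S2| = 91.7773.
|(S1 ∪ S2) ∩ S3| = 9.9742.
|(S1 ∪ S2) △ S3| = 91.7773 + 27 − 19.9483 = 98.83.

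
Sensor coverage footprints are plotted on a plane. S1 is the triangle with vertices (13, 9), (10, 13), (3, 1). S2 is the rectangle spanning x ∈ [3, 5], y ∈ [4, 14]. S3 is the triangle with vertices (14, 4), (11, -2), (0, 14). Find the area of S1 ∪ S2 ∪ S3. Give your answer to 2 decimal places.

By inclusion–exclusion:
Individual areas: |S1| = 32, |S2| = 20, |S3| = 57.
|S1∩S2| = 0.0536.
|S1∩S3| = 9.8803.
|S2∩S3| = 5.9221.
|S1∩S2∩S3| = 0.
|S1 ∪ S2 ∪ S3| = 109 − 15.856 + 0 = 93.14.

93.14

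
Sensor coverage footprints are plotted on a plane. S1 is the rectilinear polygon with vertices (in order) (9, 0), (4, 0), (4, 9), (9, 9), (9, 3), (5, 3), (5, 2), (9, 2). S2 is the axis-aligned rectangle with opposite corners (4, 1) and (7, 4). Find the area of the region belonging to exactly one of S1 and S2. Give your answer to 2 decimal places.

|S1| = 41, |S2| = 9, |S1∩S2| = 7.
|S1 △ S2| = |S1| + |S2| − 2·|S1∩S2| = 41 + 9 − 14 = 36.00.

36.00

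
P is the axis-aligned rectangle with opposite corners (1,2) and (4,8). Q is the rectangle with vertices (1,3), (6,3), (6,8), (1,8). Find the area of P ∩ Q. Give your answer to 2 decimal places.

|P∩Q|: x∈[1,4], y∈[3,8] → 3·5 = 15.

15.00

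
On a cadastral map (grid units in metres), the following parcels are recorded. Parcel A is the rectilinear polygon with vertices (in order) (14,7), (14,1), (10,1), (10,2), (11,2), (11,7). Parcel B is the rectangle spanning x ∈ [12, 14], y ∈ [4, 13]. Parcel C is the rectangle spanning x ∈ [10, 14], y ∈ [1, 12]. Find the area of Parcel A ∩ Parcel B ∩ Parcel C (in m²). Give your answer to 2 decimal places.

6.00

The intersection is the polygon with vertices (12,4), (12,7), (14,7), (14,4).
By the shoelace formula its area is 6.00.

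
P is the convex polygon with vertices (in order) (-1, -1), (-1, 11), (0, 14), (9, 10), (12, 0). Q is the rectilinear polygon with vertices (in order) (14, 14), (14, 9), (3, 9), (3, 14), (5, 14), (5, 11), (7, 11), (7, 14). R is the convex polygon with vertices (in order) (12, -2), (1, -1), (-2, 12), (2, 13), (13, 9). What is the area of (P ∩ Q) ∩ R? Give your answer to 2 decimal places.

The region (P ∩ Q) ∩ R is the polygon with vertices (5,11), (6.75,11), (9,10), (9.3,9), (3,9), (3,12.636), (3.375,12.5), (5,11.778).
By the shoelace formula its area is 13.46.

13.46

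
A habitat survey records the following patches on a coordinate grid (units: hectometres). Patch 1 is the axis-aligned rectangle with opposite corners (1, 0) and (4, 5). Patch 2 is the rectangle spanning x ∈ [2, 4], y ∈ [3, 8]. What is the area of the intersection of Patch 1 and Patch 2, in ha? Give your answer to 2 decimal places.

|Patch 1∩Patch 2|: x∈[2,4], y∈[3,5] → 2·2 = 4.

4.00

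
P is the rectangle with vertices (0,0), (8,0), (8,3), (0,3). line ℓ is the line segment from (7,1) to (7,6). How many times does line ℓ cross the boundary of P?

The segment meets the boundary at (7,3).

1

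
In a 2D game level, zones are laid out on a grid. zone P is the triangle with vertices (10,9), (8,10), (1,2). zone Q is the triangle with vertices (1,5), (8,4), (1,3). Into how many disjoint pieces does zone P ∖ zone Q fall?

zone P ∖ zone Q splits into 2 disjoint pieces (area 10.1121, area 0.2875).

2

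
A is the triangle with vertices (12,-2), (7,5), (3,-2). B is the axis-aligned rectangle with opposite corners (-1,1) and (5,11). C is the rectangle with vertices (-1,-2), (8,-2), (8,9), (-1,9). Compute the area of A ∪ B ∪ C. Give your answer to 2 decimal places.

By inclusion–exclusion:
Individual areas: |A| = 31.5, |B| = 60, |C| = 99.
|A∩B| = 0.0714.
|A∩C| = 20.3.
|B∩C|: x∈[-1,5], y∈[1,9] → 6·8 = 48.
|A∩B∩C| = 0.0714.
|A ∪ B ∪ C| = 190.5 − 68.3714 + 0.0714 = 122.20.

122.20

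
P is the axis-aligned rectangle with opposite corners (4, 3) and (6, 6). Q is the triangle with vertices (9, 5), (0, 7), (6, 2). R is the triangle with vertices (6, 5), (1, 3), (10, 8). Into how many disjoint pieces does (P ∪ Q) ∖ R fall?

2

(P ∪ Q) ∖ R splits into 2 disjoint pieces (area 6.1122, area 9.1867).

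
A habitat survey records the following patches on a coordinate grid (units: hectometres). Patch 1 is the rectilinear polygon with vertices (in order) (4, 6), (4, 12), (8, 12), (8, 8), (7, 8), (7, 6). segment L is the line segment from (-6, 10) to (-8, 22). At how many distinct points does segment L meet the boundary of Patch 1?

0

The segment lies entirely outside Patch 1 and never meets its boundary.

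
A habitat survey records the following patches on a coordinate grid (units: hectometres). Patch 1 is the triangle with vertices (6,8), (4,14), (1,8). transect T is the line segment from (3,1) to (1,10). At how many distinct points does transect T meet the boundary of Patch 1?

2

The segment meets the boundary at (1.444,8), (1.308,8.615).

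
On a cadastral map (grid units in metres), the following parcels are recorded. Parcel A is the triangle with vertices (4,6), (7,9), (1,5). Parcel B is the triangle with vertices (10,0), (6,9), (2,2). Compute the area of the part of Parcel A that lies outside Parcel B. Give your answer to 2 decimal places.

|Parcel A| = 3, |Parcel A∩Parcel B| = 0.5392.
|Parcel A ∖ Parcel B| = |Parcel A| − |Parcel A∩Parcel B| = 3 − 0.5392 = 2.46.

2.46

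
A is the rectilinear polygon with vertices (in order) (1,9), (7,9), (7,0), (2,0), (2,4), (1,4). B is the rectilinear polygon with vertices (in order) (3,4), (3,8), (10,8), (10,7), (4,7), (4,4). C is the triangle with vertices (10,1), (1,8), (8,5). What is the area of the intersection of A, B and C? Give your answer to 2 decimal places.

0.87

The intersection is the polygon with vertices (4,5.667), (3,6.444), (3,7.143), (4,6.714).
By the shoelace formula its area is 0.87.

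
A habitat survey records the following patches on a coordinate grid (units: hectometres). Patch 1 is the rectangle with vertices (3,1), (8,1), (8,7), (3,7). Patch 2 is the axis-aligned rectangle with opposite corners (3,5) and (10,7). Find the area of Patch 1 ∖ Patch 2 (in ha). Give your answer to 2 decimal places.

|Patch 1∩Patch 2|: x∈[3,8], y∈[5,7] → 5·2 = 10.
|Patch 1| = 30.
|Patch 1 ∖ Patch 2| = |Patch 1| − |Patch 1∩Patch 2| = 30 − 10 = 20.00.

20.00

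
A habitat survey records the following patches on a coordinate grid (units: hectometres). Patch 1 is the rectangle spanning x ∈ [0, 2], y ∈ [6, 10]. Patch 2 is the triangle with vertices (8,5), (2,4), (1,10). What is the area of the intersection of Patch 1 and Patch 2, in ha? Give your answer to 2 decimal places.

2.31

The intersection is the polygon with vertices (2,6), (1.667,6), (1,10), (2,9.286).
By the shoelace formula its area is 2.31.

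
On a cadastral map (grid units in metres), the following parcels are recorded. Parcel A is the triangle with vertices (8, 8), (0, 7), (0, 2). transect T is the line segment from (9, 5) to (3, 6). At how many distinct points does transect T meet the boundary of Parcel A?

1

The segment meets the boundary at (4.909,5.682).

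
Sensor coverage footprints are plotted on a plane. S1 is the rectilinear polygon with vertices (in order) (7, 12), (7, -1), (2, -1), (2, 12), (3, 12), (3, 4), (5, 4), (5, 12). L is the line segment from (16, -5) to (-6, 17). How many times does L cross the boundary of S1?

4

The segment meets the boundary at (2,9), (3,8), (5,6), (7,4).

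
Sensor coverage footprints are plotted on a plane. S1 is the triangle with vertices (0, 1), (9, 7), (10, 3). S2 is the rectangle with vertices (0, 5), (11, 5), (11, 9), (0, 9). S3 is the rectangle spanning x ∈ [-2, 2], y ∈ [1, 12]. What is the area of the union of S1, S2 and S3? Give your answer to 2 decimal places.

By inclusion–exclusion:
Individual areas: |S1| = 21, |S2| = 44, |S3| = 44.
|S1∩S2| = 3.5.
|S1∩S3| = 0.9333.
|S2∩S3|: x∈[0,2], y∈[5,9] → 2·4 = 8.
|S1∩S2∩S3| = 0.
|S1 ∪ S2 ∪ S3| = 109 − 12.4333 + 0 = 96.57.

96.57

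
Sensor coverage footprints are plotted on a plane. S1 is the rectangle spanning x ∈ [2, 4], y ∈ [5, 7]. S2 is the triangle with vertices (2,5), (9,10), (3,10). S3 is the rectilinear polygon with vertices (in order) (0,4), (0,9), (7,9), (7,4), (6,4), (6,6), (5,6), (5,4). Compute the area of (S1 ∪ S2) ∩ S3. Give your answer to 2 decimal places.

11.30

The region (S1 ∪ S2) ∩ S3 is the polygon with vertices (2,5), (2,7), (2.4,7), (2.8,9), (7,9), (7,8.571), (4,6.429), (4,5).
By the shoelace formula its area is 11.30.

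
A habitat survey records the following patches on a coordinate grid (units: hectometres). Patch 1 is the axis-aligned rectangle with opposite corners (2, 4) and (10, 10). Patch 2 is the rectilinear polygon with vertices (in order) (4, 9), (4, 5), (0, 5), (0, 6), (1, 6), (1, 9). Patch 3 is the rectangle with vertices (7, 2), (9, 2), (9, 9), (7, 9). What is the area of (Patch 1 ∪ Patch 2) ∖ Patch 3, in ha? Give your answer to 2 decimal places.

43.00

|Patch 1 ∪ Patch 2| = 53.
|(Patch 1 ∪ Patch 2) ∩ Patch 3| = 10.
|(Patch 1 ∪ Patch 2) ∖ Patch 3| = 53 − 10 = 43.00.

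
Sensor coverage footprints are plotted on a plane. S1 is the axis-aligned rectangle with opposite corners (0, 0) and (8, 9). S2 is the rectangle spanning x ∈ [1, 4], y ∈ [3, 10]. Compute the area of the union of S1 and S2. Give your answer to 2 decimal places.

By inclusion–exclusion:
Individual areas: |S1| = 72, |S2| = 21.
|S1∩S2|: x∈[1,4], y∈[3,9] → 3·6 = 18.
|S1 ∪ S2| = 93 − 18 = 75.00.

75.00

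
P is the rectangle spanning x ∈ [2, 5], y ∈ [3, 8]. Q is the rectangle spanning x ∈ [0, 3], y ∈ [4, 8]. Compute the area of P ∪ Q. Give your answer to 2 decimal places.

By inclusion–exclusion:
Individual areas: |P| = 15, |Q| = 12.
|P∩Q|: x∈[2,3], y∈[4,8] → 1·4 = 4.
|P ∪ Q| = 27 − 4 = 23.00.

23.00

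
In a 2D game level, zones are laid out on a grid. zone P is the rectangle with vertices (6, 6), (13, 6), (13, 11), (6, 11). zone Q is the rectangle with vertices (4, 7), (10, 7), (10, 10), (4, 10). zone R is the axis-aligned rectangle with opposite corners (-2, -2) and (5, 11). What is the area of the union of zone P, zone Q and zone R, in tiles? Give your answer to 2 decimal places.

129.00

By inclusion–exclusion:
Individual areas: |zone P| = 35, |zone Q| = 18, |zone R| = 91.
|zone P∩zone Q|: x∈[6,10], y∈[7,10] → 4·3 = 12.
|zone P∩zone R| = 0 (no overlap).
|zone Q∩zone R|: x∈[4,5], y∈[7,10] → 1·3 = 3.
|zone P∩zone Q∩zone R| = 0.
|zone P ∪ zone Q ∪ zone R| = 144 − 15 + 0 = 129.00.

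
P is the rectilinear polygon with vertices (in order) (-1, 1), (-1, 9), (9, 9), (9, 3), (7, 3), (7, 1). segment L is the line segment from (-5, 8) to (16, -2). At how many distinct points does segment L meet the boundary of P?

The segment meets the boundary at (7,2.286), (-1,6.095).

2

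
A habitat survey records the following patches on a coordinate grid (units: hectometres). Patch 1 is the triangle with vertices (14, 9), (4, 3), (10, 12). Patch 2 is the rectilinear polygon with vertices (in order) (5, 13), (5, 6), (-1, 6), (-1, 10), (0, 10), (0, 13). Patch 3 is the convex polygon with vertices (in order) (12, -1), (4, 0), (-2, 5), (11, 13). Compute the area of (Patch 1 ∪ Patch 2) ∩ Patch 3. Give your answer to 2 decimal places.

30.85

|Patch 1 ∪ Patch 2| = 66.
|(Patch 1 ∪ Patch 2) ∩ Patch 3| = 30.85.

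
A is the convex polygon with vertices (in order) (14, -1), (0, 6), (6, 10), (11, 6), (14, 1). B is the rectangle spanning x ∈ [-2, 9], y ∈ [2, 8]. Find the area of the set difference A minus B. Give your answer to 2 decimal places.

28.60

|A| = 63.5, |A∩B| = 34.9.
|A ∖ B| = |A| − |A∩B| = 63.5 − 34.9 = 28.60.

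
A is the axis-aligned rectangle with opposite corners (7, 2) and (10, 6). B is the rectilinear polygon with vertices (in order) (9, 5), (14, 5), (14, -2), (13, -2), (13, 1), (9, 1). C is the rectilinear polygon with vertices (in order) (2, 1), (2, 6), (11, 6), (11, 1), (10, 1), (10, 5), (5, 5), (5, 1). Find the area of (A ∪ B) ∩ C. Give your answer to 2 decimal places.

|A ∪ B| = 32.
|(A ∪ B) ∩ C| = 7.00.

7.00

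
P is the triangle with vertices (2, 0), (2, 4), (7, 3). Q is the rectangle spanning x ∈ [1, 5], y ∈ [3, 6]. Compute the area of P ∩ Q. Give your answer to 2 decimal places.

The intersection is the polygon with vertices (2,4), (5,3.4), (5,3), (2,3).
By the shoelace formula its area is 2.10.

2.10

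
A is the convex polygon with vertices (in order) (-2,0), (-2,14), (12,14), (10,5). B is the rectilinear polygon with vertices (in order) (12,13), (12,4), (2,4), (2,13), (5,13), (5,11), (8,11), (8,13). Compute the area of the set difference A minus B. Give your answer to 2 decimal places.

|A| = 147, |A∩B| = 71.9111.
|A ∖ B| = |A| − |A∩B| = 147 − 71.9111 = 75.09.

75.09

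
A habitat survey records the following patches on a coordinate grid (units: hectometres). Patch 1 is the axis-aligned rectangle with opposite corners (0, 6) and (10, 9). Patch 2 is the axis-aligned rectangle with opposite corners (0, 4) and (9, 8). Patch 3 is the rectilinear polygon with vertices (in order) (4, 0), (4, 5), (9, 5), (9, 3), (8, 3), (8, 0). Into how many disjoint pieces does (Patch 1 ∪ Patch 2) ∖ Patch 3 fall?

(Patch 1 ∪ Patch 2) ∖ Patch 3 is a single connected region.

1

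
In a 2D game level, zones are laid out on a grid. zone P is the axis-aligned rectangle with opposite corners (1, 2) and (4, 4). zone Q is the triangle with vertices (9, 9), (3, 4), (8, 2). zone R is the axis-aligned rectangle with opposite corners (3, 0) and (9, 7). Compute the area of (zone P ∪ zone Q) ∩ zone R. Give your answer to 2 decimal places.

The region (zone P ∪ zone Q) ∩ zone R is the polygon with vertices (3,2), (3,4), (6.6,7), (8.714,7), (8,2), (4,3.6), (4,2).
By the shoelace formula its area is 18.19.

18.19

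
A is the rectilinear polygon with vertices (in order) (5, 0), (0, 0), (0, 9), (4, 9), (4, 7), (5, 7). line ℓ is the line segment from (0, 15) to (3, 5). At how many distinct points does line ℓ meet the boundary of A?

The segment meets the boundary at (1.8,9).

1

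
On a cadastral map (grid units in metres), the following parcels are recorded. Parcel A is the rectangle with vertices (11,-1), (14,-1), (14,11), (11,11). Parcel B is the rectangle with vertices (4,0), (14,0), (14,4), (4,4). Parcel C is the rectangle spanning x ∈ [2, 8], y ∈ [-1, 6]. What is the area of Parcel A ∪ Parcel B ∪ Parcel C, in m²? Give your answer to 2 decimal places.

90.00

By inclusion–exclusion:
Individual areas: |Parcel A| = 36, |Parcel B| = 40, |Parcel C| = 42.
|Parcel A∩Parcel B|: x∈[11,14], y∈[0,4] → 3·4 = 12.
|Parcel A∩Parcel C| = 0 (no overlap).
|Parcel B∩Parcel C|: x∈[4,8], y∈[0,4] → 4·4 = 16.
|Parcel A∩Parcel B∩Parcel C| = 0.
|Parcel A ∪ Parcel B ∪ Parcel C| = 118 − 28 + 0 = 90.00.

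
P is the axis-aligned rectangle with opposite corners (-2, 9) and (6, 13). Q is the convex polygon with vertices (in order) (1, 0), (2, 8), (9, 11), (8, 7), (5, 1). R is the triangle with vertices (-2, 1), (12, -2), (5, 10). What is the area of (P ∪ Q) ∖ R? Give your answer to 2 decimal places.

|P ∪ Q| = 78.9048.
|(P ∪ Q) ∩ R| = 36.7277.
|(P ∪ Q) ∖ R| = 78.9048 − 36.7277 = 42.18.

42.18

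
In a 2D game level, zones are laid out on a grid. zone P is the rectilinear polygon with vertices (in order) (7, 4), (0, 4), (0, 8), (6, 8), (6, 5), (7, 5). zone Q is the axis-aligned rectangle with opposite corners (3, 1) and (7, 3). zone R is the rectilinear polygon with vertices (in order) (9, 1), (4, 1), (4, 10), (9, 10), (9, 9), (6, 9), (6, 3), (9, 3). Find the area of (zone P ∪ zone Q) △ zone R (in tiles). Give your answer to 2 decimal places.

32.00

|zone P ∪ zone Q| = 33.
|(zone P ∪ zone Q) ∩ zone R| = 14.
|(zone P ∪ zone Q) △ zone R| = 33 + 27 − 28 = 32.00.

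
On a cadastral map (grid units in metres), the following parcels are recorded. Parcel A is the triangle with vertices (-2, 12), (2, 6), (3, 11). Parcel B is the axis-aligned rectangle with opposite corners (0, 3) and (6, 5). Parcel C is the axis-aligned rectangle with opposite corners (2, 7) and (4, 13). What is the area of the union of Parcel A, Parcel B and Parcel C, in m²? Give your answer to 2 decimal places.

By inclusion–exclusion:
Individual areas: |Parcel A| = 13, |Parcel B| = 12, |Parcel C| = 12.
|Parcel A∩Parcel B| = 0.
|Parcel A∩Parcel C| = 2.5.
|Parcel B∩Parcel C| = 0 (no overlap).
|Parcel A∩Parcel B∩Parcel C| = 0.
|Parcel A ∪ Parcel B ∪ Parcel C| = 37 − 2.5 + 0 = 34.50.

34.50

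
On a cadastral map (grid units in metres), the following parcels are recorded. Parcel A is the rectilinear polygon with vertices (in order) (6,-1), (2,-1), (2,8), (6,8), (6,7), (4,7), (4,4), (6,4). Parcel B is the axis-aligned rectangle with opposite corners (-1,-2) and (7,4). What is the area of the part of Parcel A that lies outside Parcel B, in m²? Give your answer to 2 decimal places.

10.00

|Parcel A| = 30, |Parcel A∩Parcel B| = 20.
|Parcel A ∖ Parcel B| = |Parcel A| − |Parcel A∩Parcel B| = 30 − 20 = 10.00.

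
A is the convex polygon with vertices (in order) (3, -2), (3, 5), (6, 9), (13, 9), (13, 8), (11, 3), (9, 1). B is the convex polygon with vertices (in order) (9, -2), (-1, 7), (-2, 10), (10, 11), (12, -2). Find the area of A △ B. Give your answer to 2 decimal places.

|A| = 72, |B| = 107.5, |A∩B| = 53.153.
|A △ B| = |A| + |B| − 2·|A∩B| = 72 + 107.5 − 106.306 = 73.19.

73.19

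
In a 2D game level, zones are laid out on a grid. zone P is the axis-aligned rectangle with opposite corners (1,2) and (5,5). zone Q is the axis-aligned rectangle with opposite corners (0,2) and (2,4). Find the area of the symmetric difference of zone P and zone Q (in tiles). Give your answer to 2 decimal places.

|zone P∩zone Q|: x∈[1,2], y∈[2,4] → 1·2 = 2.
|zone P △ zone Q| = |zone P| + |zone Q| − 2·|zone P∩zone Q| = 12 + 4 − 4 = 12.00.

12.00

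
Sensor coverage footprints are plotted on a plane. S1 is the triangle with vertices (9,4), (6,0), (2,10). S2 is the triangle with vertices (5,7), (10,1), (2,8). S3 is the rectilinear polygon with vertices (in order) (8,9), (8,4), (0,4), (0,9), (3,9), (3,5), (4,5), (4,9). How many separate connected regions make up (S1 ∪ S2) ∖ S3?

(S1 ∪ S2) ∖ S3 splits into 2 disjoint pieces (area 10.174, area 2.879).

2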